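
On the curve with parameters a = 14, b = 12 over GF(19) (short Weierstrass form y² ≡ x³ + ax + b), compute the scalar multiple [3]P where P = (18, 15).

Repeated addition: build up to 3P.
2P: tangent at (18, 15): λ = (3·18² + 14)/(2·15) ≡ 17/11. 11⁻¹ ≡ 7 (mod 19) since 11·7 = 77 ≡ 1, so λ ≡ 17·7 ≡ 5.
  x = λ² - 18 - 18 = 25 - 36 ≡ 8; y = λ·(18 - 8) - 15 ≡ 16. → (8, 16)
3P: (8, 16) + (18, 15). λ = (15 - 16)/(18 - 8) ≡ 18/10 mod 19. 10⁻¹ ≡ 2 (mod 19), so λ ≡ 17.
  x = λ² - 8 - 18 = 289 - 26 ≡ 16; y = λ·(8 - 16) - 16 ≡ 0. → (16, 0)

(16, 0)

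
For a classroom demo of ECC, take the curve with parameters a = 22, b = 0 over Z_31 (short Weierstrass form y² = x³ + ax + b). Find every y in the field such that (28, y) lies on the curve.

0

x³ + 22x + 0 = 22568 ≡ 0 (mod 31).
Only y = 0 satisfies y² ≡ 0.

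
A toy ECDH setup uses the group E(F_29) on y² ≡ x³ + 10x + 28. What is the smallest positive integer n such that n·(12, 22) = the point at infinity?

2P: tangent at (12, 22): λ = (3·12² + 10)/(2·22) ≡ 7/15. 15⁻¹ ≡ 2 (mod 29), so λ ≡ 7·2 ≡ 14.
  x = λ² - 12 - 12 = 196 - 24 ≡ 27; y = λ·(12 - 27) - 22 ≡ 0. → (27, 0)
3P: (27, 0) + (12, 22). λ = (22 - 0)/(12 - 27) ≡ 22/14 mod 29. 14⁻¹ ≡ 27 (mod 29), so λ ≡ 14.
  x = λ² - 27 - 12 = 196 - 39 ≡ 12; y = λ·(27 - 12) - 0 ≡ 7. → (12, 7)
4P: (12, 7) + (12, 22): same x and y₁ ≡ -y₂, so the sum is the point at infinity.
4P = the point at infinity, so the order is 4.

4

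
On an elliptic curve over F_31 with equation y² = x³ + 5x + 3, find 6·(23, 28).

Write Q = (23, 28).
Double-and-add on 6 = (110)₂. Start with Q = (23, 28) for the leading 1-bit.
double: tangent at (23, 28): λ = (3·23² + 5)/(2·28) ≡ 11/25. 25⁻¹ ≡ 5 (mod 31) since 25·5 = 125 ≡ 1, so λ ≡ 11·5 ≡ 24.
  x = λ² - 23 - 23 = 576 - 46 ≡ 3; y = λ·(23 - 3) - 28 ≡ 18. → (3, 18)
add Q: (3, 18) + (23, 28). λ = (28 - 18)/(23 - 3) ≡ 10/20 mod 31. 20⁻¹ ≡ 14 (mod 31), so λ ≡ 16.
  x = λ² - 3 - 23 = 256 - 26 ≡ 13; y = λ·(3 - 13) - 18 ≡ 8. → (13, 8)
double: tangent at (13, 8): λ = (3·13² + 5)/(2·8) ≡ 16/16. 16⁻¹ ≡ 2 (mod 31) since 16·2 = 32 ≡ 1, so λ ≡ 16·2 ≡ 1.
  x = λ² - 13 - 13 = 1 - 26 ≡ 6; y = λ·(13 - 6) - 8 ≡ 30. → (6, 30)

(6, 30)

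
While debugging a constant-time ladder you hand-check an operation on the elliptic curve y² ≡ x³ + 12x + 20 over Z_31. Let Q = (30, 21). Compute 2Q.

tangent at (30, 21): λ = (3·30² + 12)/(2·21) ≡ 15/11. 11⁻¹ ≡ 17 (mod 31) since 11·17 = 187 ≡ 1, so λ ≡ 15·17 ≡ 7.
  x = λ² - 30 - 30 = 49 - 60 ≡ 20; y = λ·(30 - 20) - 21 ≡ 18. → (20, 18)

(20, 18)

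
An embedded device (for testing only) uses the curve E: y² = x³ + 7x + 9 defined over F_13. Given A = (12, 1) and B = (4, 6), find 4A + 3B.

First 4A:
Repeated addition: build up to 4A.
2A: tangent at (12, 1): λ = (3·12² + 7)/(2·1) ≡ 10/2. 2⁻¹ ≡ 7 (mod 13) since 2·7 = 14 ≡ 1, so λ ≡ 10·7 ≡ 5.
  x = λ² - 12 - 12 = 25 - 24 ≡ 1; y = λ·(12 - 1) - 1 ≡ 2. → (1, 2)
3A: (1, 2) + (12, 1). λ = (1 - 2)/(12 - 1) ≡ 12/11 mod 13. 11⁻¹ ≡ 6 (mod 13), so λ ≡ 7.
  x = λ² - 1 - 12 = 49 - 13 ≡ 10; y = λ·(1 - 10) - 2 ≡ 0. → (10, 0)
4A: (10, 0) + (12, 1). λ = (1 - 0)/(12 - 10) ≡ 1/2 mod 13. 2⁻¹ ≡ 7 (mod 13), so λ ≡ 7.
  x = λ² - 10 - 12 = 49 - 22 ≡ 1; y = λ·(10 - 1) - 0 ≡ 11. → (1, 11)
4A = (1, 11).
Next 3B:
Repeated addition: build up to 3B.
2B: tangent at (4, 6): λ = (3·4² + 7)/(2·6) ≡ 3/12. 12⁻¹ ≡ 12 (mod 13), so λ ≡ 3·12 ≡ 10.
  x = λ² - 4 - 4 = 100 - 8 ≡ 1; y = λ·(4 - 1) - 6 ≡ 11. → (1, 11)
3B: (1, 11) + (4, 6). λ = (6 - 11)/(4 - 1) ≡ 8/3 mod 13. 3⁻¹ ≡ 9 (mod 13) since 3·9 = 27 ≡ 1, so λ ≡ 7.
  x = λ² - 1 - 4 = 49 - 5 ≡ 5; y = λ·(1 - 5) - 11 ≡ 0. → (5, 0)
3B = (5, 0).
Finally 4A + 3B:
(1, 11) + (5, 0). λ = (0 - 11)/(5 - 1) ≡ 2/4 mod 13. 4⁻¹ ≡ 10 (mod 13), so λ ≡ 7.
  x = λ² - 1 - 5 = 49 - 6 ≡ 4; y = λ·(1 - 4) - 11 ≡ 7. → (4, 7)

(4, 7)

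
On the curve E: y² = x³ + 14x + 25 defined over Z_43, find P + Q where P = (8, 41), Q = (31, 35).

(8, 41) + (31, 35). λ = (35 - 41)/(31 - 8) ≡ 37/23 mod 43. 23⁻¹ ≡ 15 (mod 43), so λ ≡ 39.
  x = λ² - 8 - 31 = 1521 - 39 ≡ 20; y = λ·(8 - 20) - 41 ≡ 7. → (20, 7)

(20, 7)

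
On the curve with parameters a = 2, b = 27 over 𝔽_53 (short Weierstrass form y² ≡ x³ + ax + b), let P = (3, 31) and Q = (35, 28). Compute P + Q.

(3, 31) + (35, 28). λ = (28 - 31)/(35 - 3) ≡ 50/32 mod 53. 32⁻¹ ≡ 5 (mod 53), so λ ≡ 38.
  x = λ² - 3 - 35 = 1444 - 38 ≡ 28; y = λ·(3 - 28) - 31 ≡ 26. → (28, 26)

(28, 26)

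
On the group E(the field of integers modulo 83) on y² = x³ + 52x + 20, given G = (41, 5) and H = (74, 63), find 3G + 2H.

First 3G:
Repeated addition: build up to 3G.
2G: tangent at (41, 5): λ = (3·41² + 52)/(2·5) ≡ 32/10. 10⁻¹ ≡ 25 (mod 83) since 10·25 = 250 ≡ 1, so λ ≡ 32·25 ≡ 53.
  x = λ² - 41 - 41 = 2809 - 82 ≡ 71; y = λ·(41 - 71) - 5 ≡ 65. → (71, 65)
3G: (71, 65) + (41, 5). λ = (5 - 65)/(41 - 71) ≡ 23/53 mod 83. 53⁻¹ ≡ 47 (mod 83) since 53·47 = 2491 ≡ 1, so λ ≡ 2.
  x = λ² - 71 - 41 = 4 - 112 ≡ 58; y = λ·(71 - 58) - 65 ≡ 44. → (58, 44)
3G = (58, 44).
Next 2H:
Repeated addition: build up to 2H.
2H: tangent at (74, 63): λ = (3·74² + 52)/(2·63) ≡ 46/43. 43⁻¹ ≡ 56 (mod 83) since 43·56 = 2408 ≡ 1, so λ ≡ 46·56 ≡ 3.
  x = λ² - 74 - 74 = 9 - 148 ≡ 27; y = λ·(74 - 27) - 63 ≡ 78. → (27, 78)
2H = (27, 78).
Finally 3G + 2H:
(58, 44) + (27, 78). λ = (78 - 44)/(27 - 58) ≡ 34/52 mod 83. 52⁻¹ ≡ 8 (mod 83), so λ ≡ 23.
  x = λ² - 58 - 27 = 529 - 85 ≡ 29; y = λ·(58 - 29) - 44 ≡ 42. → (29, 42)

(29, 42)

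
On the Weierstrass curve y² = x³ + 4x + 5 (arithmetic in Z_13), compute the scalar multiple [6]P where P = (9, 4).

(9, 4)

Repeated addition: build up to 6P.
2P: tangent at (9, 4): λ = (3·9² + 4)/(2·4) ≡ 0/8. 8⁻¹ ≡ 5 (mod 13), so λ ≡ 0·5 ≡ 0.
  x = λ² - 9 - 9 = 0 - 18 ≡ 8; y = λ·(9 - 8) - 4 ≡ 9. → (8, 9)
3P: (8, 9) + (9, 4). λ = (4 - 9)/(9 - 8) ≡ 8/1 mod 13. 1⁻¹ ≡ 1 (mod 13), so λ ≡ 8.
  x = λ² - 8 - 9 = 64 - 17 ≡ 8; y = λ·(8 - 8) - 9 ≡ 4. → (8, 4)
4P: (8, 4) + (9, 4). λ = (4 - 4)/(9 - 8) ≡ 0/1 mod 13. 1⁻¹ ≡ 1 (mod 13), so λ ≡ 0.
  x = λ² - 8 - 9 = 0 - 17 ≡ 9; y = λ·(8 - 9) - 4 ≡ 9. → (9, 9)
5P: (9, 9) + (9, 4): same x and y₁ ≡ -y₂, so the sum is 𝒪.
6P: 𝒪 + (9, 4) = (9, 4) (identity).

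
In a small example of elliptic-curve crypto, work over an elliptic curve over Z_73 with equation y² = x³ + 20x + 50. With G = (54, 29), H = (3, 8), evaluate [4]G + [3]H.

(10, 70)

First 4G:
Double-and-add on 4 = (100)₂. Start with G = (54, 29) for the leading 1-bit.
double: tangent at (54, 29): λ = (3·54² + 20)/(2·29) ≡ 8/58. 58⁻¹ ≡ 34 (mod 73), so λ ≡ 8·34 ≡ 53.
  x = λ² - 54 - 54 = 2809 - 108 ≡ 0; y = λ·(54 - 0) - 29 ≡ 59. → (0, 59)
double: tangent at (0, 59): λ = (3·0² + 20)/(2·59) ≡ 20/45. 45⁻¹ ≡ 13 (mod 73) since 45·13 = 585 ≡ 1, so λ ≡ 20·13 ≡ 41.
  x = λ² - 0 - 0 = 1681 - 0 ≡ 2; y = λ·(0 - 2) - 59 ≡ 5. → (2, 5)
4G = (2, 5).
Next 3H:
Repeated addition: build up to 3H.
2H: tangent at (3, 8): λ = (3·3² + 20)/(2·8) ≡ 47/16. 16⁻¹ ≡ 32 (mod 73) since 16·32 = 512 ≡ 1, so λ ≡ 47·32 ≡ 44.
  x = λ² - 3 - 3 = 1936 - 6 ≡ 32; y = λ·(3 - 32) - 8 ≡ 30. → (32, 30)
3H: (32, 30) + (3, 8). λ = (8 - 30)/(3 - 32) ≡ 51/44 mod 73. 44⁻¹ ≡ 5 (mod 73) since 44·5 = 220 ≡ 1, so λ ≡ 36.
  x = λ² - 32 - 3 = 1296 - 35 ≡ 20; y = λ·(32 - 20) - 30 ≡ 37. → (20, 37)
3H = (20, 37).
Finally 4G + 3H:
(2, 5) + (20, 37). λ = (37 - 5)/(20 - 2) ≡ 32/18 mod 73. 18⁻¹ ≡ 69 (mod 73) since 18·69 = 1242 ≡ 1, so λ ≡ 18.
  x = λ² - 2 - 20 = 324 - 22 ≡ 10; y = λ·(2 - 10) - 5 ≡ 70. → (10, 70)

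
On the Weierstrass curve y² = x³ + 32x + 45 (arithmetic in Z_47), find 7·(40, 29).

Write P = (40, 29).
Repeated addition: build up to 7P.
2P: tangent at (40, 29): λ = (3·40² + 32)/(2·29) ≡ 38/11. 11⁻¹ ≡ 30 (mod 47), so λ ≡ 38·30 ≡ 12.
  x = λ² - 40 - 40 = 144 - 80 ≡ 17; y = λ·(40 - 17) - 29 ≡ 12. → (17, 12)
3P: (17, 12) + (40, 29). λ = (29 - 12)/(40 - 17) ≡ 17/23 mod 47. 23⁻¹ ≡ 45 (mod 47), so λ ≡ 13.
  x = λ² - 17 - 40 = 169 - 57 ≡ 18; y = λ·(17 - 18) - 12 ≡ 22. → (18, 22)
4P: (18, 22) + (40, 29). λ = (29 - 22)/(40 - 18) ≡ 7/22 mod 47. 22⁻¹ ≡ 15 (mod 47) since 22·15 = 330 ≡ 1, so λ ≡ 11.
  x = λ² - 18 - 40 = 121 - 58 ≡ 16; y = λ·(18 - 16) - 22 ≡ 0. → (16, 0)
5P: (16, 0) + (40, 29). λ = (29 - 0)/(40 - 16) ≡ 29/24 mod 47. 24⁻¹ ≡ 2 (mod 47), so λ ≡ 11.
  x = λ² - 16 - 40 = 121 - 56 ≡ 18; y = λ·(16 - 18) - 0 ≡ 25. → (18, 25)
6P: (18, 25) + (40, 29). λ = (29 - 25)/(40 - 18) ≡ 4/22 mod 47. 22⁻¹ ≡ 15 (mod 47) since 22·15 = 330 ≡ 1, so λ ≡ 13.
  x = λ² - 18 - 40 = 169 - 58 ≡ 17; y = λ·(18 - 17) - 25 ≡ 35. → (17, 35)
7P: (17, 35) + (40, 29). λ = (29 - 35)/(40 - 17) ≡ 41/23 mod 47. 23⁻¹ ≡ 45 (mod 47), so λ ≡ 12.
  x = λ² - 17 - 40 = 144 - 57 ≡ 40; y = λ·(17 - 40) - 35 ≡ 18. → (40, 18)

(40, 18)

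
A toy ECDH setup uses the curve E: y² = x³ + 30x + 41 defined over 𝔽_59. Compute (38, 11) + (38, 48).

The two points share x = 38 and their y-coordinates satisfy 11 + 48 ≡ 0 (mod 59), so they are inverses. Their sum is 𝒪.

O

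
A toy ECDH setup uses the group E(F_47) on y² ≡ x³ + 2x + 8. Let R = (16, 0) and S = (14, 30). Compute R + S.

(16, 0) + (14, 30). λ = (30 - 0)/(14 - 16) ≡ 30/45 mod 47. 45⁻¹ ≡ 23 (mod 47) since 45·23 = 1035 ≡ 1, so λ ≡ 32.
  x = λ² - 16 - 14 = 1024 - 30 ≡ 7; y = λ·(16 - 7) - 0 ≡ 6. → (7, 6)

(7, 6)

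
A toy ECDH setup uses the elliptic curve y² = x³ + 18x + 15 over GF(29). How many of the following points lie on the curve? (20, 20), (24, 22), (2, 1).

2

(20, 20): 20² ≡ 23, rhs ≡ 23 → on.
(24, 22): 22² ≡ 20, rhs ≡ 3 → off.
(2, 1): 1² ≡ 1, rhs ≡ 1 → on.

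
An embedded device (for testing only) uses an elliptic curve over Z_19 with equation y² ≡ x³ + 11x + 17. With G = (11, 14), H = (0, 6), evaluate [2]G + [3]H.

(2, 16)

First 2G:
Repeated addition: build up to 2G.
2G: tangent at (11, 14): λ = (3·11² + 11)/(2·14) ≡ 13/9. 9⁻¹ ≡ 17 (mod 19), so λ ≡ 13·17 ≡ 12.
  x = λ² - 11 - 11 = 144 - 22 ≡ 8; y = λ·(11 - 8) - 14 ≡ 3. → (8, 3)
2G = (8, 3).
Next 3H:
Repeated addition: build up to 3H.
2H: tangent at (0, 6): λ = (3·0² + 11)/(2·6) ≡ 11/12. 12⁻¹ ≡ 8 (mod 19) since 12·8 = 96 ≡ 1, so λ ≡ 11·8 ≡ 12.
  x = λ² - 0 - 0 = 144 - 0 ≡ 11; y = λ·(0 - 11) - 6 ≡ 14. → (11, 14)
3H: (11, 14) + (0, 6). λ = (6 - 14)/(0 - 11) ≡ 11/8 mod 19. 8⁻¹ ≡ 12 (mod 19) since 8·12 = 96 ≡ 1, so λ ≡ 18.
  x = λ² - 11 - 0 = 324 - 11 ≡ 9; y = λ·(11 - 9) - 14 ≡ 3. → (9, 3)
3H = (9, 3).
Finally 2G + 3H:
(8, 3) + (9, 3). λ = (3 - 3)/(9 - 8) ≡ 0/1 mod 19. 1⁻¹ ≡ 1 (mod 19) since 1·1 = 1 ≡ 1, so λ ≡ 0.
  x = λ² - 8 - 9 = 0 - 17 ≡ 2; y = λ·(8 - 2) - 3 ≡ 16. → (2, 16)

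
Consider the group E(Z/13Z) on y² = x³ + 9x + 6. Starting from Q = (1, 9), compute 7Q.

(6, 4)

Repeated addition: build up to 7Q.
2Q: tangent at (1, 9): λ = (3·1² + 9)/(2·9) ≡ 12/5. 5⁻¹ ≡ 8 (mod 13) since 5·8 = 40 ≡ 1, so λ ≡ 12·8 ≡ 5.
  x = λ² - 1 - 1 = 25 - 2 ≡ 10; y = λ·(1 - 10) - 9 ≡ 11. → (10, 11)
3Q: (10, 11) + (1, 9). λ = (9 - 11)/(1 - 10) ≡ 11/4 mod 13. 4⁻¹ ≡ 10 (mod 13), so λ ≡ 6.
  x = λ² - 10 - 1 = 36 - 11 ≡ 12; y = λ·(10 - 12) - 11 ≡ 3. → (12, 3)
4Q: (12, 3) + (1, 9). λ = (9 - 3)/(1 - 12) ≡ 6/2 mod 13. 2⁻¹ ≡ 7 (mod 13), so λ ≡ 3.
  x = λ² - 12 - 1 = 9 - 13 ≡ 9; y = λ·(12 - 9) - 3 ≡ 6. → (9, 6)
5Q: (9, 6) + (1, 9). λ = (9 - 6)/(1 - 9) ≡ 3/5 mod 13. 5⁻¹ ≡ 8 (mod 13), so λ ≡ 11.
  x = λ² - 9 - 1 = 121 - 10 ≡ 7; y = λ·(9 - 7) - 6 ≡ 3. → (7, 3)
6Q: (7, 3) + (1, 9). λ = (9 - 3)/(1 - 7) ≡ 6/7 mod 13. 7⁻¹ ≡ 2 (mod 13), so λ ≡ 12.
  x = λ² - 7 - 1 = 144 - 8 ≡ 6; y = λ·(7 - 6) - 3 ≡ 9. → (6, 9)
7Q: (6, 9) + (1, 9). λ = (9 - 9)/(1 - 6) ≡ 0/8 mod 13. 8⁻¹ ≡ 5 (mod 13), so λ ≡ 0.
  x = λ² - 6 - 1 = 0 - 7 ≡ 6; y = λ·(6 - 6) - 9 ≡ 4. → (6, 4)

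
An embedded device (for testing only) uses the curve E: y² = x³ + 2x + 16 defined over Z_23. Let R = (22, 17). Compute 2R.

(10, 1)

tangent at (22, 17): λ = (3·22² + 2)/(2·17) ≡ 5/11. 11⁻¹ ≡ 21 (mod 23), so λ ≡ 5·21 ≡ 13.
  x = λ² - 22 - 22 = 169 - 44 ≡ 10; y = λ·(22 - 10) - 17 ≡ 1. → (10, 1)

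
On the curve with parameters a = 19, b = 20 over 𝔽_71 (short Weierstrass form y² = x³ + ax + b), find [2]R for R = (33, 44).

(14, 41)

tangent at (33, 44): λ = (3·33² + 19)/(2·44) ≡ 20/17. 17⁻¹ ≡ 46 (mod 71), so λ ≡ 20·46 ≡ 68.
  x = λ² - 33 - 33 = 4624 - 66 ≡ 14; y = λ·(33 - 14) - 44 ≡ 41. → (14, 41)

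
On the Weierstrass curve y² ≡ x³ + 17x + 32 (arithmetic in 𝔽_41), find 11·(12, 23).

(35, 1)

Write P = (12, 23).
Double-and-add on 11 = (1011)₂. Start with P = (12, 23) for the leading 1-bit.
double: tangent at (12, 23): λ = (3·12² + 17)/(2·23) ≡ 39/5. 5⁻¹ ≡ 33 (mod 41) since 5·33 = 165 ≡ 1, so λ ≡ 39·33 ≡ 16.
  x = λ² - 12 - 12 = 256 - 24 ≡ 27; y = λ·(12 - 27) - 23 ≡ 24. → (27, 24)
double: tangent at (27, 24): λ = (3·27² + 17)/(2·24) ≡ 31/7. 7⁻¹ ≡ 6 (mod 41) since 7·6 = 42 ≡ 1, so λ ≡ 31·6 ≡ 22.
  x = λ² - 27 - 27 = 484 - 54 ≡ 20; y = λ·(27 - 20) - 24 ≡ 7. → (20, 7)
add P: (20, 7) + (12, 23). λ = (23 - 7)/(12 - 20) ≡ 16/33 mod 41. 33⁻¹ ≡ 5 (mod 41), so λ ≡ 39.
  x = λ² - 20 - 12 = 1521 - 32 ≡ 13; y = λ·(20 - 13) - 7 ≡ 20. → (13, 20)
double: tangent at (13, 20): λ = (3·13² + 17)/(2·20) ≡ 32/40. 40⁻¹ ≡ 40 (mod 41), so λ ≡ 32·40 ≡ 9.
  x = λ² - 13 - 13 = 81 - 26 ≡ 14; y = λ·(13 - 14) - 20 ≡ 12. → (14, 12)
add P: (14, 12) + (12, 23). λ = (23 - 12)/(12 - 14) ≡ 11/39 mod 41. 39⁻¹ ≡ 20 (mod 41) since 39·20 = 780 ≡ 1, so λ ≡ 15.
  x = λ² - 14 - 12 = 225 - 26 ≡ 35; y = λ·(14 - 35) - 12 ≡ 1. → (35, 1)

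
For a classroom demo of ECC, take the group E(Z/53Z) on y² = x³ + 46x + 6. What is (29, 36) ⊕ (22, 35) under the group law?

(29, 36) + (22, 35). λ = (35 - 36)/(22 - 29) ≡ 52/46 mod 53. 46⁻¹ ≡ 15 (mod 53) since 46·15 = 690 ≡ 1, so λ ≡ 38.
  x = λ² - 29 - 22 = 1444 - 51 ≡ 15; y = λ·(29 - 15) - 36 ≡ 19. → (15, 19)

(15, 19)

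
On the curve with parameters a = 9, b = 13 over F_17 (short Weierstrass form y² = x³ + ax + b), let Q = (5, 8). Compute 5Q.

Double-and-add on 5 = (101)₂. Start with Q = (5, 8) for the leading 1-bit.
double: tangent at (5, 8): λ = (3·5² + 9)/(2·8) ≡ 16/16. 16⁻¹ ≡ 16 (mod 17) since 16·16 = 256 ≡ 1, so λ ≡ 16·16 ≡ 1.
  x = λ² - 5 - 5 = 1 - 10 ≡ 8; y = λ·(5 - 8) - 8 ≡ 6. → (8, 6)
double: tangent at (8, 6): λ = (3·8² + 9)/(2·6) ≡ 14/12. 12⁻¹ ≡ 10 (mod 17), so λ ≡ 14·10 ≡ 4.
  x = λ² - 8 - 8 = 16 - 16 ≡ 0; y = λ·(8 - 0) - 6 ≡ 9. → (0, 9)
add Q: (0, 9) + (5, 8). λ = (8 - 9)/(5 - 0) ≡ 16/5 mod 17. 5⁻¹ ≡ 7 (mod 17), so λ ≡ 10.
  x = λ² - 0 - 5 = 100 - 5 ≡ 10; y = λ·(0 - 10) - 9 ≡ 10. → (10, 10)

(10, 10)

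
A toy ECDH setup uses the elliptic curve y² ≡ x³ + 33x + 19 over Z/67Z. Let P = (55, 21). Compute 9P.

(23, 58)

Double-and-add on 9 = (1001)₂. Start with P = (55, 21) for the leading 1-bit.
double: tangent at (55, 21): λ = (3·55² + 33)/(2·21) ≡ 63/42. 42⁻¹ ≡ 8 (mod 67) since 42·8 = 336 ≡ 1, so λ ≡ 63·8 ≡ 35.
  x = λ² - 55 - 55 = 1225 - 110 ≡ 43; y = λ·(55 - 43) - 21 ≡ 64. → (43, 64)
double: tangent at (43, 64): λ = (3·43² + 33)/(2·64) ≡ 19/61. 61⁻¹ ≡ 11 (mod 67), so λ ≡ 19·11 ≡ 8.
  x = λ² - 43 - 43 = 64 - 86 ≡ 45; y = λ·(43 - 45) - 64 ≡ 54. → (45, 54)
double: tangent at (45, 54): λ = (3·45² + 33)/(2·54) ≡ 11/41. 41⁻¹ ≡ 18 (mod 67) since 41·18 = 738 ≡ 1, so λ ≡ 11·18 ≡ 64.
  x = λ² - 45 - 45 = 4096 - 90 ≡ 53; y = λ·(45 - 53) - 54 ≡ 37. → (53, 37)
add P: (53, 37) + (55, 21). λ = (21 - 37)/(55 - 53) ≡ 51/2 mod 67. 2⁻¹ ≡ 34 (mod 67), so λ ≡ 59.
  x = λ² - 53 - 55 = 3481 - 108 ≡ 23; y = λ·(53 - 23) - 37 ≡ 58. → (23, 58)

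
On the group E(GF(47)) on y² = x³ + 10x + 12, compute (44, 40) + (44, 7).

The two points share x = 44 and their y-coordinates satisfy 40 + 7 ≡ 0 (mod 47), so they are inverses. Their sum is the point at infinity.

O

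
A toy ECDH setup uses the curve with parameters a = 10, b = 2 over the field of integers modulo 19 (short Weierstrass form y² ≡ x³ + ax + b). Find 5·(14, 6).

Write Q = (14, 6).
Double-and-add on 5 = (101)₂. Start with Q = (14, 6) for the leading 1-bit.
double: tangent at (14, 6): λ = (3·14² + 10)/(2·6) ≡ 9/12. 12⁻¹ ≡ 8 (mod 19) since 12·8 = 96 ≡ 1, so λ ≡ 9·8 ≡ 15.
  x = λ² - 14 - 14 = 225 - 28 ≡ 7; y = λ·(14 - 7) - 6 ≡ 4. → (7, 4)
double: tangent at (7, 4): λ = (3·7² + 10)/(2·4) ≡ 5/8. 8⁻¹ ≡ 12 (mod 19) since 8·12 = 96 ≡ 1, so λ ≡ 5·12 ≡ 3.
  x = λ² - 7 - 7 = 9 - 14 ≡ 14; y = λ·(7 - 14) - 4 ≡ 13. → (14, 13)
add Q: (14, 13) + (14, 6): same x and y₁ ≡ -y₂, so the sum is 𝒪.

O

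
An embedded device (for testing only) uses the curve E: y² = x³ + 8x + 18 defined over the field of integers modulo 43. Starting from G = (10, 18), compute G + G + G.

Repeated addition: build up to 3G.
2G: tangent at (10, 18): λ = (3·10² + 8)/(2·18) ≡ 7/36. 36⁻¹ ≡ 6 (mod 43) since 36·6 = 216 ≡ 1, so λ ≡ 7·6 ≡ 42.
  x = λ² - 10 - 10 = 1764 - 20 ≡ 24; y = λ·(10 - 24) - 18 ≡ 39. → (24, 39)
3G: (24, 39) + (10, 18). λ = (18 - 39)/(10 - 24) ≡ 22/29 mod 43. 29⁻¹ ≡ 3 (mod 43), so λ ≡ 23.
  x = λ² - 24 - 10 = 529 - 34 ≡ 22; y = λ·(24 - 22) - 39 ≡ 7. → (22, 7)

(22, 7)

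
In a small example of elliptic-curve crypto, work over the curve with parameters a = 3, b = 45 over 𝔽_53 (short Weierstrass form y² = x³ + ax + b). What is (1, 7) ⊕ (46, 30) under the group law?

(1, 7) + (46, 30). λ = (30 - 7)/(46 - 1) ≡ 23/45 mod 53. 45⁻¹ ≡ 33 (mod 53) since 45·33 = 1485 ≡ 1, so λ ≡ 17.
  x = λ² - 1 - 46 = 289 - 47 ≡ 30; y = λ·(1 - 30) - 7 ≡ 30. → (30, 30)

(30, 30)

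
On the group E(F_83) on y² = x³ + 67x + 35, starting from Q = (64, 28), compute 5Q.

(43, 2)

Repeated addition: build up to 5Q.
2Q: tangent at (64, 28): λ = (3·64² + 67)/(2·28) ≡ 71/56. 56⁻¹ ≡ 43 (mod 83), so λ ≡ 71·43 ≡ 65.
  x = λ² - 64 - 64 = 4225 - 128 ≡ 30; y = λ·(64 - 30) - 28 ≡ 24. → (30, 24)
3Q: (30, 24) + (64, 28). λ = (28 - 24)/(64 - 30) ≡ 4/34 mod 83. 34⁻¹ ≡ 22 (mod 83) since 34·22 = 748 ≡ 1, so λ ≡ 5.
  x = λ² - 30 - 64 = 25 - 94 ≡ 14; y = λ·(30 - 14) - 24 ≡ 56. → (14, 56)
4Q: (14, 56) + (64, 28). λ = (28 - 56)/(64 - 14) ≡ 55/50 mod 83. 50⁻¹ ≡ 5 (mod 83), so λ ≡ 26.
  x = λ² - 14 - 64 = 676 - 78 ≡ 17; y = λ·(14 - 17) - 56 ≡ 32. → (17, 32)
5Q: (17, 32) + (64, 28). λ = (28 - 32)/(64 - 17) ≡ 79/47 mod 83. 47⁻¹ ≡ 53 (mod 83) since 47·53 = 2491 ≡ 1, so λ ≡ 37.
  x = λ² - 17 - 64 = 1369 - 81 ≡ 43; y = λ·(17 - 43) - 32 ≡ 2. → (43, 2)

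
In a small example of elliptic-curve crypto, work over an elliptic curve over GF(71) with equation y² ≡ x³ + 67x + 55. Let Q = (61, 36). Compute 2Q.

tangent at (61, 36): λ = (3·61² + 67)/(2·36) ≡ 12/1. 1⁻¹ ≡ 1 (mod 71), so λ ≡ 12·1 ≡ 12.
  x = λ² - 61 - 61 = 144 - 122 ≡ 22; y = λ·(61 - 22) - 36 ≡ 6. → (22, 6)

(22, 6)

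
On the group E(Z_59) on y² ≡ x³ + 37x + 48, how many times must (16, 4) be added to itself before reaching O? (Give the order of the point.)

2P: tangent at (16, 4): λ = (3·16² + 37)/(2·4) ≡ 38/8. 8⁻¹ ≡ 37 (mod 59) since 8·37 = 296 ≡ 1, so λ ≡ 38·37 ≡ 49.
  x = λ² - 16 - 16 = 2401 - 32 ≡ 9; y = λ·(16 - 9) - 4 ≡ 44. → (9, 44)
3P: (9, 44) + (16, 4). λ = (4 - 44)/(16 - 9) ≡ 19/7 mod 59. 7⁻¹ ≡ 17 (mod 59), so λ ≡ 28.
  x = λ² - 9 - 16 = 784 - 25 ≡ 51; y = λ·(9 - 51) - 44 ≡ 19. → (51, 19)
4P: (51, 19) + (16, 4). λ = (4 - 19)/(16 - 51) ≡ 44/24 mod 59. 24⁻¹ ≡ 32 (mod 59) since 24·32 = 768 ≡ 1, so λ ≡ 51.
  x = λ² - 51 - 16 = 2601 - 67 ≡ 56; y = λ·(51 - 56) - 19 ≡ 21. → (56, 21)
5P: (56, 21) + (16, 4). λ = (4 - 21)/(16 - 56) ≡ 42/19 mod 59. 19⁻¹ ≡ 28 (mod 59), so λ ≡ 55.
  x = λ² - 56 - 16 = 3025 - 72 ≡ 3; y = λ·(56 - 3) - 21 ≡ 3. → (3, 3)
6P: (3, 3) + (16, 4). λ = (4 - 3)/(16 - 3) ≡ 1/13 mod 59. 13⁻¹ ≡ 50 (mod 59) since 13·50 = 650 ≡ 1, so λ ≡ 50.
  x = λ² - 3 - 16 = 2500 - 19 ≡ 3; y = λ·(3 - 3) - 3 ≡ 56. → (3, 56)
7P: (3, 56) + (16, 4). λ = (4 - 56)/(16 - 3) ≡ 7/13 mod 59. 13⁻¹ ≡ 50 (mod 59), so λ ≡ 55.
  x = λ² - 3 - 16 = 3025 - 19 ≡ 56; y = λ·(3 - 56) - 56 ≡ 38. → (56, 38)
8P: (56, 38) + (16, 4). λ = (4 - 38)/(16 - 56) ≡ 25/19 mod 59. 19⁻¹ ≡ 28 (mod 59), so λ ≡ 51.
  x = λ² - 56 - 16 = 2601 - 72 ≡ 51; y = λ·(56 - 51) - 38 ≡ 40. → (51, 40)
9P: (51, 40) + (16, 4). λ = (4 - 40)/(16 - 51) ≡ 23/24 mod 59. 24⁻¹ ≡ 32 (mod 59) since 24·32 = 768 ≡ 1, so λ ≡ 28.
  x = λ² - 51 - 16 = 784 - 67 ≡ 9; y = λ·(51 - 9) - 40 ≡ 15. → (9, 15)
10P: (9, 15) + (16, 4). λ = (4 - 15)/(16 - 9) ≡ 48/7 mod 59. 7⁻¹ ≡ 17 (mod 59) since 7·17 = 119 ≡ 1, so λ ≡ 49.
  x = λ² - 9 - 16 = 2401 - 25 ≡ 16; y = λ·(9 - 16) - 15 ≡ 55. → (16, 55)
11P: (16, 55) + (16, 4): same x and y₁ ≡ -y₂, so the sum is O.
11P = O, so the order is 11.

11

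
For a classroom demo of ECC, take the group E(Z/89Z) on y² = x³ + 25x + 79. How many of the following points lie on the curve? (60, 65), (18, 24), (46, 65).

(60, 65): 65² ≡ 42, rhs ≡ 63 → off.
(18, 24): 24² ≡ 42, rhs ≡ 42 → on.
(46, 65): 65² ≡ 42, rhs ≡ 42 → on.

2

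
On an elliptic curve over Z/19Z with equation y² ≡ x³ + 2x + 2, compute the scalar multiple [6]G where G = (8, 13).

(15, 14)

Repeated addition: build up to 6G.
2G: tangent at (8, 13): λ = (3·8² + 2)/(2·13) ≡ 4/7. 7⁻¹ ≡ 11 (mod 19) since 7·11 = 77 ≡ 1, so λ ≡ 4·11 ≡ 6.
  x = λ² - 8 - 8 = 36 - 16 ≡ 1; y = λ·(8 - 1) - 13 ≡ 10. → (1, 10)
3G: (1, 10) + (8, 13). λ = (13 - 10)/(8 - 1) ≡ 3/7 mod 19. 7⁻¹ ≡ 11 (mod 19) since 7·11 = 77 ≡ 1, so λ ≡ 14.
  x = λ² - 1 - 8 = 196 - 9 ≡ 16; y = λ·(1 - 16) - 10 ≡ 8. → (16, 8)
4G: (16, 8) + (8, 13). λ = (13 - 8)/(8 - 16) ≡ 5/11 mod 19. 11⁻¹ ≡ 7 (mod 19), so λ ≡ 16.
  x = λ² - 16 - 8 = 256 - 24 ≡ 4; y = λ·(16 - 4) - 8 ≡ 13. → (4, 13)
5G: (4, 13) + (8, 13). λ = (13 - 13)/(8 - 4) ≡ 0/4 mod 19. 4⁻¹ ≡ 5 (mod 19), so λ ≡ 0.
  x = λ² - 4 - 8 = 0 - 12 ≡ 7; y = λ·(4 - 7) - 13 ≡ 6. → (7, 6)
6G: (7, 6) + (8, 13). λ = (13 - 6)/(8 - 7) ≡ 7/1 mod 19. 1⁻¹ ≡ 1 (mod 19) since 1·1 = 1 ≡ 1, so λ ≡ 7.
  x = λ² - 7 - 8 = 49 - 15 ≡ 15; y = λ·(7 - 15) - 6 ≡ 14. → (15, 14)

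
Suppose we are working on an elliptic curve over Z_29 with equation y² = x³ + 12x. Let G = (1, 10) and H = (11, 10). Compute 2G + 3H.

First 2G:
Repeated addition: build up to 2G.
2G: tangent at (1, 10): λ = (3·1² + 12)/(2·10) ≡ 15/20. 20⁻¹ ≡ 16 (mod 29), so λ ≡ 15·16 ≡ 8.
  x = λ² - 1 - 1 = 64 - 2 ≡ 4; y = λ·(1 - 4) - 10 ≡ 24. → (4, 24)
2G = (4, 24).
Next 3H:
Repeated addition: build up to 3H.
2H: tangent at (11, 10): λ = (3·11² + 12)/(2·10) ≡ 27/20. 20⁻¹ ≡ 16 (mod 29), so λ ≡ 27·16 ≡ 26.
  x = λ² - 11 - 11 = 676 - 22 ≡ 16; y = λ·(11 - 16) - 10 ≡ 5. → (16, 5)
3H: (16, 5) + (11, 10). λ = (10 - 5)/(11 - 16) ≡ 5/24 mod 29. 24⁻¹ ≡ 23 (mod 29) since 24·23 = 552 ≡ 1, so λ ≡ 28.
  x = λ² - 16 - 11 = 784 - 27 ≡ 3; y = λ·(16 - 3) - 5 ≡ 11. → (3, 11)
3H = (3, 11).
Finally 2G + 3H:
(4, 24) + (3, 11). λ = (11 - 24)/(3 - 4) ≡ 16/28 mod 29. 28⁻¹ ≡ 28 (mod 29) since 28·28 = 784 ≡ 1, so λ ≡ 13.
  x = λ² - 4 - 3 = 169 - 7 ≡ 17; y = λ·(4 - 17) - 24 ≡ 10. → (17, 10)

(17, 10)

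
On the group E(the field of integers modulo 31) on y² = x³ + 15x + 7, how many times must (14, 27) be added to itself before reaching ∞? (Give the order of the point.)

11

2P: tangent at (14, 27): λ = (3·14² + 15)/(2·27) ≡ 14/23. 23⁻¹ ≡ 27 (mod 31), so λ ≡ 14·27 ≡ 6.
  x = λ² - 14 - 14 = 36 - 28 ≡ 8; y = λ·(14 - 8) - 27 ≡ 9. → (8, 9)
3P: (8, 9) + (14, 27). λ = (27 - 9)/(14 - 8) ≡ 18/6 mod 31. 6⁻¹ ≡ 26 (mod 31), so λ ≡ 3.
  x = λ² - 8 - 14 = 9 - 22 ≡ 18; y = λ·(8 - 18) - 9 ≡ 23. → (18, 23)
4P: (18, 23) + (14, 27). λ = (27 - 23)/(14 - 18) ≡ 4/27 mod 31. 27⁻¹ ≡ 23 (mod 31), so λ ≡ 30.
  x = λ² - 18 - 14 = 900 - 32 ≡ 0; y = λ·(18 - 0) - 23 ≡ 21. → (0, 21)
5P: (0, 21) + (14, 27). λ = (27 - 21)/(14 - 0) ≡ 6/14 mod 31. 14⁻¹ ≡ 20 (mod 31) since 14·20 = 280 ≡ 1, so λ ≡ 27.
  x = λ² - 0 - 14 = 729 - 14 ≡ 2; y = λ·(0 - 2) - 21 ≡ 18. → (2, 18)
6P: (2, 18) + (14, 27). λ = (27 - 18)/(14 - 2) ≡ 9/12 mod 31. 12⁻¹ ≡ 13 (mod 31), so λ ≡ 24.
  x = λ² - 2 - 14 = 576 - 16 ≡ 2; y = λ·(2 - 2) - 18 ≡ 13. → (2, 13)
7P: (2, 13) + (14, 27). λ = (27 - 13)/(14 - 2) ≡ 14/12 mod 31. 12⁻¹ ≡ 13 (mod 31) since 12·13 = 156 ≡ 1, so λ ≡ 27.
  x = λ² - 2 - 14 = 729 - 16 ≡ 0; y = λ·(2 - 0) - 13 ≡ 10. → (0, 10)
8P: (0, 10) + (14, 27). λ = (27 - 10)/(14 - 0) ≡ 17/14 mod 31. 14⁻¹ ≡ 20 (mod 31), so λ ≡ 30.
  x = λ² - 0 - 14 = 900 - 14 ≡ 18; y = λ·(0 - 18) - 10 ≡ 8. → (18, 8)
9P: (18, 8) + (14, 27). λ = (27 - 8)/(14 - 18) ≡ 19/27 mod 31. 27⁻¹ ≡ 23 (mod 31), so λ ≡ 3.
  x = λ² - 18 - 14 = 9 - 32 ≡ 8; y = λ·(18 - 8) - 8 ≡ 22. → (8, 22)
10P: (8, 22) + (14, 27). λ = (27 - 22)/(14 - 8) ≡ 5/6 mod 31. 6⁻¹ ≡ 26 (mod 31) since 6·26 = 156 ≡ 1, so λ ≡ 6.
  x = λ² - 8 - 14 = 36 - 22 ≡ 14; y = λ·(8 - 14) - 22 ≡ 4. → (14, 4)
11P: (14, 4) + (14, 27): same x and y₁ ≡ -y₂, so the sum is ∞.
11P = ∞, so the order is 11.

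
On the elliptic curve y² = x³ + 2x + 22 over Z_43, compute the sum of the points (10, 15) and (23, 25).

(34, 36)

(10, 15) + (23, 25). λ = (25 - 15)/(23 - 10) ≡ 10/13 mod 43. 13⁻¹ ≡ 10 (mod 43), so λ ≡ 14.
  x = λ² - 10 - 23 = 196 - 33 ≡ 34; y = λ·(10 - 34) - 15 ≡ 36. → (34, 36)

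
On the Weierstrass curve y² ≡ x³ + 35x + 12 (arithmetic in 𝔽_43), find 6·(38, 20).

(7, 27)

Write G = (38, 20).
Double-and-add on 6 = (110)₂. Start with G = (38, 20) for the leading 1-bit.
double: tangent at (38, 20): λ = (3·38² + 35)/(2·20) ≡ 24/40. 40⁻¹ ≡ 14 (mod 43) since 40·14 = 560 ≡ 1, so λ ≡ 24·14 ≡ 35.
  x = λ² - 38 - 38 = 1225 - 76 ≡ 31; y = λ·(38 - 31) - 20 ≡ 10. → (31, 10)
add G: (31, 10) + (38, 20). λ = (20 - 10)/(38 - 31) ≡ 10/7 mod 43. 7⁻¹ ≡ 37 (mod 43), so λ ≡ 26.
  x = λ² - 31 - 38 = 676 - 69 ≡ 5; y = λ·(31 - 5) - 10 ≡ 21. → (5, 21)
double: tangent at (5, 21): λ = (3·5² + 35)/(2·21) ≡ 24/42. 42⁻¹ ≡ 42 (mod 43), so λ ≡ 24·42 ≡ 19.
  x = λ² - 5 - 5 = 361 - 10 ≡ 7; y = λ·(5 - 7) - 21 ≡ 27. → (7, 27)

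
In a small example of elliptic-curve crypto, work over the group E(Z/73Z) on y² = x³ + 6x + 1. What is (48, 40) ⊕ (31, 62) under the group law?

(3, 22)

(48, 40) + (31, 62). λ = (62 - 40)/(31 - 48) ≡ 22/56 mod 73. 56⁻¹ ≡ 30 (mod 73), so λ ≡ 3.
  x = λ² - 48 - 31 = 9 - 79 ≡ 3; y = λ·(48 - 3) - 40 ≡ 22. → (3, 22)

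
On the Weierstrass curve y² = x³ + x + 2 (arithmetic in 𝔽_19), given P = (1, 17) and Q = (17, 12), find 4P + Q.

First 4P:
Double-and-add on 4 = (100)₂. Start with P = (1, 17) for the leading 1-bit.
double: tangent at (1, 17): λ = (3·1² + 1)/(2·17) ≡ 4/15. 15⁻¹ ≡ 14 (mod 19), so λ ≡ 4·14 ≡ 18.
  x = λ² - 1 - 1 = 324 - 2 ≡ 18; y = λ·(1 - 18) - 17 ≡ 0. → (18, 0)
double: (18, 0) + (18, 0): same x and y₁ ≡ -y₂, so the sum is ∞.
4P = ∞.
Finally 4P + Q:
∞ + (17, 12) = (17, 12) (identity).

(17, 12)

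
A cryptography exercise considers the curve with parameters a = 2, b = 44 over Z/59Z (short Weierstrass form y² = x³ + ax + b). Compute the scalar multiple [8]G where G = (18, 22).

Double-and-add on 8 = (1000)₂. Start with G = (18, 22) for the leading 1-bit.
double: tangent at (18, 22): λ = (3·18² + 2)/(2·22) ≡ 30/44. 44⁻¹ ≡ 55 (mod 59), so λ ≡ 30·55 ≡ 57.
  x = λ² - 18 - 18 = 3249 - 36 ≡ 27; y = λ·(18 - 27) - 22 ≡ 55. → (27, 55)
double: tangent at (27, 55): λ = (3·27² + 2)/(2·55) ≡ 6/51. 51⁻¹ ≡ 22 (mod 59), so λ ≡ 6·22 ≡ 14.
  x = λ² - 27 - 27 = 196 - 54 ≡ 24; y = λ·(27 - 24) - 55 ≡ 46. → (24, 46)
double: tangent at (24, 46): λ = (3·24² + 2)/(2·46) ≡ 19/33. 33⁻¹ ≡ 34 (mod 59), so λ ≡ 19·34 ≡ 56.
  x = λ² - 24 - 24 = 3136 - 48 ≡ 20; y = λ·(24 - 20) - 46 ≡ 1. → (20, 1)

(20, 1)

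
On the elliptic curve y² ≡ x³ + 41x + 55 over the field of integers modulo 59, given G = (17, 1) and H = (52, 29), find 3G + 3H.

First 3G:
Repeated addition: build up to 3G.
2G: tangent at (17, 1): λ = (3·17² + 41)/(2·1) ≡ 23/2. 2⁻¹ ≡ 30 (mod 59) since 2·30 = 60 ≡ 1, so λ ≡ 23·30 ≡ 41.
  x = λ² - 17 - 17 = 1681 - 34 ≡ 54; y = λ·(17 - 54) - 1 ≡ 16. → (54, 16)
3G: (54, 16) + (17, 1). λ = (1 - 16)/(17 - 54) ≡ 44/22 mod 59. 22⁻¹ ≡ 51 (mod 59), so λ ≡ 2.
  x = λ² - 54 - 17 = 4 - 71 ≡ 51; y = λ·(54 - 51) - 16 ≡ 49. → (51, 49)
3G = (51, 49).
Next 3H:
Repeated addition: build up to 3H.
2H: tangent at (52, 29): λ = (3·52² + 41)/(2·29) ≡ 11/58. 58⁻¹ ≡ 58 (mod 59) since 58·58 = 3364 ≡ 1, so λ ≡ 11·58 ≡ 48.
  x = λ² - 52 - 52 = 2304 - 104 ≡ 17; y = λ·(52 - 17) - 29 ≡ 58. → (17, 58)
3H: (17, 58) + (52, 29). λ = (29 - 58)/(52 - 17) ≡ 30/35 mod 59. 35⁻¹ ≡ 27 (mod 59), so λ ≡ 43.
  x = λ² - 17 - 52 = 1849 - 69 ≡ 10; y = λ·(17 - 10) - 58 ≡ 7. → (10, 7)
3H = (10, 7).
Finally 3G + 3H:
(51, 49) + (10, 7). λ = (7 - 49)/(10 - 51) ≡ 17/18 mod 59. 18⁻¹ ≡ 23 (mod 59), so λ ≡ 37.
  x = λ² - 51 - 10 = 1369 - 61 ≡ 10; y = λ·(51 - 10) - 49 ≡ 52. → (10, 52)

(10, 52)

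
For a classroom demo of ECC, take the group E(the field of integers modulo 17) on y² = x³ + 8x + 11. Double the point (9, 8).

tangent at (9, 8): λ = (3·9² + 8)/(2·8) ≡ 13/16. 16⁻¹ ≡ 16 (mod 17) since 16·16 = 256 ≡ 1, so λ ≡ 13·16 ≡ 4.
  x = λ² - 9 - 9 = 16 - 18 ≡ 15; y = λ·(9 - 15) - 8 ≡ 2. → (15, 2)

(15, 2)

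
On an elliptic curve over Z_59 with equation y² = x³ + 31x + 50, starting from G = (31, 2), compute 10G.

(18, 56)

Double-and-add on 10 = (1010)₂. Start with G = (31, 2) for the leading 1-bit.
double: tangent at (31, 2): λ = (3·31² + 31)/(2·2) ≡ 23/4. 4⁻¹ ≡ 15 (mod 59) since 4·15 = 60 ≡ 1, so λ ≡ 23·15 ≡ 50.
  x = λ² - 31 - 31 = 2500 - 62 ≡ 19; y = λ·(31 - 19) - 2 ≡ 8. → (19, 8)
double: tangent at (19, 8): λ = (3·19² + 31)/(2·8) ≡ 52/16. 16⁻¹ ≡ 48 (mod 59), so λ ≡ 52·48 ≡ 18.
  x = λ² - 19 - 19 = 324 - 38 ≡ 50; y = λ·(19 - 50) - 8 ≡ 24. → (50, 24)
add G: (50, 24) + (31, 2). λ = (2 - 24)/(31 - 50) ≡ 37/40 mod 59. 40⁻¹ ≡ 31 (mod 59), so λ ≡ 26.
  x = λ² - 50 - 31 = 676 - 81 ≡ 5; y = λ·(50 - 5) - 24 ≡ 25. → (5, 25)
double: tangent at (5, 25): λ = (3·5² + 31)/(2·25) ≡ 47/50. 50⁻¹ ≡ 13 (mod 59), so λ ≡ 47·13 ≡ 21.
  x = λ² - 5 - 5 = 441 - 10 ≡ 18; y = λ·(5 - 18) - 25 ≡ 56. → (18, 56)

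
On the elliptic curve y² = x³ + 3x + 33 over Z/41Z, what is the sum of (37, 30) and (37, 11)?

The two points share x = 37 and their y-coordinates satisfy 30 + 11 ≡ 0 (mod 41), so they are inverses. Their sum is 𝒪.

O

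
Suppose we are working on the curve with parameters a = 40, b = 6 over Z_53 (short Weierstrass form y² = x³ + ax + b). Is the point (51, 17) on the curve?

yes

y² = 17² ≡ 24; x³ + 40x + 6 = 134697 ≡ 24 (mod 53). 24 = 24.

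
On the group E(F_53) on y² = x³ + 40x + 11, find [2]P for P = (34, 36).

tangent at (34, 36): λ = (3·34² + 40)/(2·36) ≡ 10/19. 19⁻¹ ≡ 14 (mod 53), so λ ≡ 10·14 ≡ 34.
  x = λ² - 34 - 34 = 1156 - 68 ≡ 28; y = λ·(34 - 28) - 36 ≡ 9. → (28, 9)

(28, 9)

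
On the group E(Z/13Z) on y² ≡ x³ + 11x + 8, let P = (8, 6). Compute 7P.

(3, 4)

Repeated addition: build up to 7P.
2P: tangent at (8, 6): λ = (3·8² + 11)/(2·6) ≡ 8/12. 12⁻¹ ≡ 12 (mod 13) since 12·12 = 144 ≡ 1, so λ ≡ 8·12 ≡ 5.
  x = λ² - 8 - 8 = 25 - 16 ≡ 9; y = λ·(8 - 9) - 6 ≡ 2. → (9, 2)
3P: (9, 2) + (8, 6). λ = (6 - 2)/(8 - 9) ≡ 4/12 mod 13. 12⁻¹ ≡ 12 (mod 13), so λ ≡ 9.
  x = λ² - 9 - 8 = 81 - 17 ≡ 12; y = λ·(9 - 12) - 2 ≡ 10. → (12, 10)
4P: (12, 10) + (8, 6). λ = (6 - 10)/(8 - 12) ≡ 9/9 mod 13. 9⁻¹ ≡ 3 (mod 13) since 9·3 = 27 ≡ 1, so λ ≡ 1.
  x = λ² - 12 - 8 = 1 - 20 ≡ 7; y = λ·(12 - 7) - 10 ≡ 8. → (7, 8)
5P: (7, 8) + (8, 6). λ = (6 - 8)/(8 - 7) ≡ 11/1 mod 13. 1⁻¹ ≡ 1 (mod 13), so λ ≡ 11.
  x = λ² - 7 - 8 = 121 - 15 ≡ 2; y = λ·(7 - 2) - 8 ≡ 8. → (2, 8)
6P: (2, 8) + (8, 6). λ = (6 - 8)/(8 - 2) ≡ 11/6 mod 13. 6⁻¹ ≡ 11 (mod 13), so λ ≡ 4.
  x = λ² - 2 - 8 = 16 - 10 ≡ 6; y = λ·(2 - 6) - 8 ≡ 2. → (6, 2)
7P: (6, 2) + (8, 6). λ = (6 - 2)/(8 - 6) ≡ 4/2 mod 13. 2⁻¹ ≡ 7 (mod 13), so λ ≡ 2.
  x = λ² - 6 - 8 = 4 - 14 ≡ 3; y = λ·(6 - 3) - 2 ≡ 4. → (3, 4)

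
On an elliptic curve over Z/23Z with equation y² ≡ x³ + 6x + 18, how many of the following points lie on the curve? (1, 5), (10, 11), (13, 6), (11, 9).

(1, 5): 5² ≡ 2, rhs ≡ 2 → on.
(10, 11): 11² ≡ 6, rhs ≡ 20 → off.
(13, 6): 6² ≡ 13, rhs ≡ 16 → off.
(11, 9): 9² ≡ 12, rhs ≡ 12 → on.

2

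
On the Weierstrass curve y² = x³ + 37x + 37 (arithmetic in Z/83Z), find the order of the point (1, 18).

2P: tangent at (1, 18): λ = (3·1² + 37)/(2·18) ≡ 40/36. 36⁻¹ ≡ 30 (mod 83), so λ ≡ 40·30 ≡ 38.
  x = λ² - 1 - 1 = 1444 - 2 ≡ 31; y = λ·(1 - 31) - 18 ≡ 4. → (31, 4)
3P: (31, 4) + (1, 18). λ = (18 - 4)/(1 - 31) ≡ 14/53 mod 83. 53⁻¹ ≡ 47 (mod 83) since 53·47 = 2491 ≡ 1, so λ ≡ 77.
  x = λ² - 31 - 1 = 5929 - 32 ≡ 4; y = λ·(31 - 4) - 4 ≡ 0. → (4, 0)
4P: (4, 0) + (1, 18). λ = (18 - 0)/(1 - 4) ≡ 18/80 mod 83. 80⁻¹ ≡ 55 (mod 83) since 80·55 = 4400 ≡ 1, so λ ≡ 77.
  x = λ² - 4 - 1 = 5929 - 5 ≡ 31; y = λ·(4 - 31) - 0 ≡ 79. → (31, 79)
5P: (31, 79) + (1, 18). λ = (18 - 79)/(1 - 31) ≡ 22/53 mod 83. 53⁻¹ ≡ 47 (mod 83), so λ ≡ 38.
  x = λ² - 31 - 1 = 1444 - 32 ≡ 1; y = λ·(31 - 1) - 79 ≡ 65. → (1, 65)
6P: (1, 65) + (1, 18): same x and y₁ ≡ -y₂, so the sum is the point at infinity.
6P = the point at infinity, so the order is 6.

6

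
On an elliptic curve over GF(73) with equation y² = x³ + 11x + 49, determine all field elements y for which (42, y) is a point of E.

x³ + 11x + 49 = 74599 ≡ 66 (mod 73).
66 is a non-residue mod 73; no y exists.

none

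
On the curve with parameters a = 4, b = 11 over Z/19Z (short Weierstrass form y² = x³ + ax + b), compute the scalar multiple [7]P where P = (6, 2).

(15, 8)

Double-and-add on 7 = (111)₂. Start with P = (6, 2) for the leading 1-bit.
double: tangent at (6, 2): λ = (3·6² + 4)/(2·2) ≡ 17/4. 4⁻¹ ≡ 5 (mod 19) since 4·5 = 20 ≡ 1, so λ ≡ 17·5 ≡ 9.
  x = λ² - 6 - 6 = 81 - 12 ≡ 12; y = λ·(6 - 12) - 2 ≡ 1. → (12, 1)
add P: (12, 1) + (6, 2). λ = (2 - 1)/(6 - 12) ≡ 1/13 mod 19. 13⁻¹ ≡ 3 (mod 19), so λ ≡ 3.
  x = λ² - 12 - 6 = 9 - 18 ≡ 10; y = λ·(12 - 10) - 1 ≡ 5. → (10, 5)
double: tangent at (10, 5): λ = (3·10² + 4)/(2·5) ≡ 0/10. 10⁻¹ ≡ 2 (mod 19) since 10·2 = 20 ≡ 1, so λ ≡ 0·2 ≡ 0.
  x = λ² - 10 - 10 = 0 - 20 ≡ 18; y = λ·(10 - 18) - 5 ≡ 14. → (18, 14)
add P: (18, 14) + (6, 2). λ = (2 - 14)/(6 - 18) ≡ 7/7 mod 19. 7⁻¹ ≡ 11 (mod 19), so λ ≡ 1.
  x = λ² - 18 - 6 = 1 - 24 ≡ 15; y = λ·(18 - 15) - 14 ≡ 8. → (15, 8)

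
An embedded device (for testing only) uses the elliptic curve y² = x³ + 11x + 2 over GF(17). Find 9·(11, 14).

(2, 7)

Write Q = (11, 14).
Double-and-add on 9 = (1001)₂. Start with Q = (11, 14) for the leading 1-bit.
double: tangent at (11, 14): λ = (3·11² + 11)/(2·14) ≡ 0/11. 11⁻¹ ≡ 14 (mod 17), so λ ≡ 0·14 ≡ 0.
  x = λ² - 11 - 11 = 0 - 22 ≡ 12; y = λ·(11 - 12) - 14 ≡ 3. → (12, 3)
double: tangent at (12, 3): λ = (3·12² + 11)/(2·3) ≡ 1/6. 6⁻¹ ≡ 3 (mod 17), so λ ≡ 1·3 ≡ 3.
  x = λ² - 12 - 12 = 9 - 24 ≡ 2; y = λ·(12 - 2) - 3 ≡ 10. → (2, 10)
double: tangent at (2, 10): λ = (3·2² + 11)/(2·10) ≡ 6/3. 3⁻¹ ≡ 6 (mod 17), so λ ≡ 6·6 ≡ 2.
  x = λ² - 2 - 2 = 4 - 4 ≡ 0; y = λ·(2 - 0) - 10 ≡ 11. → (0, 11)
add Q: (0, 11) + (11, 14). λ = (14 - 11)/(11 - 0) ≡ 3/11 mod 17. 11⁻¹ ≡ 14 (mod 17) since 11·14 = 154 ≡ 1, so λ ≡ 8.
  x = λ² - 0 - 11 = 64 - 11 ≡ 2; y = λ·(0 - 2) - 11 ≡ 7. → (2, 7)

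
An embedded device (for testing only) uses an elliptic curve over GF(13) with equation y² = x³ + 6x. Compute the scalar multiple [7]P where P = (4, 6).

(9, 4)

Double-and-add on 7 = (111)₂. Start with P = (4, 6) for the leading 1-bit.
double: tangent at (4, 6): λ = (3·4² + 6)/(2·6) ≡ 2/12. 12⁻¹ ≡ 12 (mod 13) since 12·12 = 144 ≡ 1, so λ ≡ 2·12 ≡ 11.
  x = λ² - 4 - 4 = 121 - 8 ≡ 9; y = λ·(4 - 9) - 6 ≡ 4. → (9, 4)
add P: (9, 4) + (4, 6). λ = (6 - 4)/(4 - 9) ≡ 2/8 mod 13. 8⁻¹ ≡ 5 (mod 13), so λ ≡ 10.
  x = λ² - 9 - 4 = 100 - 13 ≡ 9; y = λ·(9 - 9) - 4 ≡ 9. → (9, 9)
double: tangent at (9, 9): λ = (3·9² + 6)/(2·9) ≡ 2/5. 5⁻¹ ≡ 8 (mod 13), so λ ≡ 2·8 ≡ 3.
  x = λ² - 9 - 9 = 9 - 18 ≡ 4; y = λ·(9 - 4) - 9 ≡ 6. → (4, 6)
add P: tangent at (4, 6): λ = (3·4² + 6)/(2·6) ≡ 2/12. 12⁻¹ ≡ 12 (mod 13), so λ ≡ 2·12 ≡ 11.
  x = λ² - 4 - 4 = 121 - 8 ≡ 9; y = λ·(4 - 9) - 6 ≡ 4. → (9, 4)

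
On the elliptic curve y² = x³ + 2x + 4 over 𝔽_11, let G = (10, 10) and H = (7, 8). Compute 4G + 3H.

First 4G:
Double-and-add on 4 = (100)₂. Start with G = (10, 10) for the leading 1-bit.
double: tangent at (10, 10): λ = (3·10² + 2)/(2·10) ≡ 5/9. 9⁻¹ ≡ 5 (mod 11), so λ ≡ 5·5 ≡ 3.
  x = λ² - 10 - 10 = 9 - 20 ≡ 0; y = λ·(10 - 0) - 10 ≡ 9. → (0, 9)
double: tangent at (0, 9): λ = (3·0² + 2)/(2·9) ≡ 2/7. 7⁻¹ ≡ 8 (mod 11) since 7·8 = 56 ≡ 1, so λ ≡ 2·8 ≡ 5.
  x = λ² - 0 - 0 = 25 - 0 ≡ 3; y = λ·(0 - 3) - 9 ≡ 9. → (3, 9)
4G = (3, 9).
Next 3H:
Repeated addition: build up to 3H.
2H: tangent at (7, 8): λ = (3·7² + 2)/(2·8) ≡ 6/5. 5⁻¹ ≡ 9 (mod 11) since 5·9 = 45 ≡ 1, so λ ≡ 6·9 ≡ 10.
  x = λ² - 7 - 7 = 100 - 14 ≡ 9; y = λ·(7 - 9) - 8 ≡ 5. → (9, 5)
3H: (9, 5) + (7, 8). λ = (8 - 5)/(7 - 9) ≡ 3/9 mod 11. 9⁻¹ ≡ 5 (mod 11), so λ ≡ 4.
  x = λ² - 9 - 7 = 16 - 16 ≡ 0; y = λ·(9 - 0) - 5 ≡ 9. → (0, 9)
3H = (0, 9).
Finally 4G + 3H:
(3, 9) + (0, 9). λ = (9 - 9)/(0 - 3) ≡ 0/8 mod 11. 8⁻¹ ≡ 7 (mod 11), so λ ≡ 0.
  x = λ² - 3 - 0 = 0 - 3 ≡ 8; y = λ·(3 - 8) - 9 ≡ 2. → (8, 2)

(8, 2)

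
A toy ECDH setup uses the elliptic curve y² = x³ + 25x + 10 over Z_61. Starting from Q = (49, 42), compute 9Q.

Repeated addition: build up to 9Q.
2Q: tangent at (49, 42): λ = (3·49² + 25)/(2·42) ≡ 30/23. 23⁻¹ ≡ 8 (mod 61) since 23·8 = 184 ≡ 1, so λ ≡ 30·8 ≡ 57.
  x = λ² - 49 - 49 = 3249 - 98 ≡ 40; y = λ·(49 - 40) - 42 ≡ 44. → (40, 44)
3Q: (40, 44) + (49, 42). λ = (42 - 44)/(49 - 40) ≡ 59/9 mod 61. 9⁻¹ ≡ 34 (mod 61) since 9·34 = 306 ≡ 1, so λ ≡ 54.
  x = λ² - 40 - 49 = 2916 - 89 ≡ 21; y = λ·(40 - 21) - 44 ≡ 6. → (21, 6)
4Q: (21, 6) + (49, 42). λ = (42 - 6)/(49 - 21) ≡ 36/28 mod 61. 28⁻¹ ≡ 24 (mod 61), so λ ≡ 10.
  x = λ² - 21 - 49 = 100 - 70 ≡ 30; y = λ·(21 - 30) - 6 ≡ 26. → (30, 26)
5Q: (30, 26) + (49, 42). λ = (42 - 26)/(49 - 30) ≡ 16/19 mod 61. 19⁻¹ ≡ 45 (mod 61), so λ ≡ 49.
  x = λ² - 30 - 49 = 2401 - 79 ≡ 4; y = λ·(30 - 4) - 26 ≡ 28. → (4, 28)
6Q: (4, 28) + (49, 42). λ = (42 - 28)/(49 - 4) ≡ 14/45 mod 61. 45⁻¹ ≡ 19 (mod 61), so λ ≡ 22.
  x = λ² - 4 - 49 = 484 - 53 ≡ 4; y = λ·(4 - 4) - 28 ≡ 33. → (4, 33)
7Q: (4, 33) + (49, 42). λ = (42 - 33)/(49 - 4) ≡ 9/45 mod 61. 45⁻¹ ≡ 19 (mod 61) since 45·19 = 855 ≡ 1, so λ ≡ 49.
  x = λ² - 4 - 49 = 2401 - 53 ≡ 30; y = λ·(4 - 30) - 33 ≡ 35. → (30, 35)
8Q: (30, 35) + (49, 42). λ = (42 - 35)/(49 - 30) ≡ 7/19 mod 61. 19⁻¹ ≡ 45 (mod 61) since 19·45 = 855 ≡ 1, so λ ≡ 10.
  x = λ² - 30 - 49 = 100 - 79 ≡ 21; y = λ·(30 - 21) - 35 ≡ 55. → (21, 55)
9Q: (21, 55) + (49, 42). λ = (42 - 55)/(49 - 21) ≡ 48/28 mod 61. 28⁻¹ ≡ 24 (mod 61), so λ ≡ 54.
  x = λ² - 21 - 49 = 2916 - 70 ≡ 40; y = λ·(21 - 40) - 55 ≡ 17. → (40, 17)

(40, 17)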